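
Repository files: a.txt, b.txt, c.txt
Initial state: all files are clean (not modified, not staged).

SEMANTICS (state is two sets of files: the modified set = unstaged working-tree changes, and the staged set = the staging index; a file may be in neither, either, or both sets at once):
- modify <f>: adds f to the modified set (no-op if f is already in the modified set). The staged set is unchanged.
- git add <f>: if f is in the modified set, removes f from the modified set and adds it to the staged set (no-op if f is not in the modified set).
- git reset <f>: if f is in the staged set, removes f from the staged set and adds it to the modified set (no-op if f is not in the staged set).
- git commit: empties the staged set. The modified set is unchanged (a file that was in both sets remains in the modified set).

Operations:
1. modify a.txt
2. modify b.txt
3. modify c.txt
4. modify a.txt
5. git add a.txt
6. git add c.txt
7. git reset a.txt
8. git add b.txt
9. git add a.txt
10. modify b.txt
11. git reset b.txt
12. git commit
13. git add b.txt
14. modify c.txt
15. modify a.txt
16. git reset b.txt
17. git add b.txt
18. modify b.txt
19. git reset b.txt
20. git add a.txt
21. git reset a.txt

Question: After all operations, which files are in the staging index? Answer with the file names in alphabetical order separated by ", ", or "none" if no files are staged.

After op 1 (modify a.txt): modified={a.txt} staged={none}
After op 2 (modify b.txt): modified={a.txt, b.txt} staged={none}
After op 3 (modify c.txt): modified={a.txt, b.txt, c.txt} staged={none}
After op 4 (modify a.txt): modified={a.txt, b.txt, c.txt} staged={none}
After op 5 (git add a.txt): modified={b.txt, c.txt} staged={a.txt}
After op 6 (git add c.txt): modified={b.txt} staged={a.txt, c.txt}
After op 7 (git reset a.txt): modified={a.txt, b.txt} staged={c.txt}
After op 8 (git add b.txt): modified={a.txt} staged={b.txt, c.txt}
After op 9 (git add a.txt): modified={none} staged={a.txt, b.txt, c.txt}
After op 10 (modify b.txt): modified={b.txt} staged={a.txt, b.txt, c.txt}
After op 11 (git reset b.txt): modified={b.txt} staged={a.txt, c.txt}
After op 12 (git commit): modified={b.txt} staged={none}
After op 13 (git add b.txt): modified={none} staged={b.txt}
After op 14 (modify c.txt): modified={c.txt} staged={b.txt}
After op 15 (modify a.txt): modified={a.txt, c.txt} staged={b.txt}
After op 16 (git reset b.txt): modified={a.txt, b.txt, c.txt} staged={none}
After op 17 (git add b.txt): modified={a.txt, c.txt} staged={b.txt}
After op 18 (modify b.txt): modified={a.txt, b.txt, c.txt} staged={b.txt}
After op 19 (git reset b.txt): modified={a.txt, b.txt, c.txt} staged={none}
After op 20 (git add a.txt): modified={b.txt, c.txt} staged={a.txt}
After op 21 (git reset a.txt): modified={a.txt, b.txt, c.txt} staged={none}

Answer: none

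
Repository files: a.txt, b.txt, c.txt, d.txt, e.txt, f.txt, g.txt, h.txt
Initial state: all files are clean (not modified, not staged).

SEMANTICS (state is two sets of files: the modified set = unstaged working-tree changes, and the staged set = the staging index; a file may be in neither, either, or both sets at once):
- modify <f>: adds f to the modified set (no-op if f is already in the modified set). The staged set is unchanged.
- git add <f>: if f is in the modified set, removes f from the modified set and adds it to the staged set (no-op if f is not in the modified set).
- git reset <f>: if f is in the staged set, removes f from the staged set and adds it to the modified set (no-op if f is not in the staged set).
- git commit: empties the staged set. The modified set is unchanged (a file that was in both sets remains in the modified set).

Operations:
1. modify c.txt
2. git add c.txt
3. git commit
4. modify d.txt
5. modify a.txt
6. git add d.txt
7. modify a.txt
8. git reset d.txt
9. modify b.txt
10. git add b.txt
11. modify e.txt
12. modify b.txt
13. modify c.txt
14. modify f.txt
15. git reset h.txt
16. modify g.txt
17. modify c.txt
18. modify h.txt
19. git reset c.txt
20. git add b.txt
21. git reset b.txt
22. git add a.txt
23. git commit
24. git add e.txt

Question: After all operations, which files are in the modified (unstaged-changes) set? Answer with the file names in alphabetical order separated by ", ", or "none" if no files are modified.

After op 1 (modify c.txt): modified={c.txt} staged={none}
After op 2 (git add c.txt): modified={none} staged={c.txt}
After op 3 (git commit): modified={none} staged={none}
After op 4 (modify d.txt): modified={d.txt} staged={none}
After op 5 (modify a.txt): modified={a.txt, d.txt} staged={none}
After op 6 (git add d.txt): modified={a.txt} staged={d.txt}
After op 7 (modify a.txt): modified={a.txt} staged={d.txt}
After op 8 (git reset d.txt): modified={a.txt, d.txt} staged={none}
After op 9 (modify b.txt): modified={a.txt, b.txt, d.txt} staged={none}
After op 10 (git add b.txt): modified={a.txt, d.txt} staged={b.txt}
After op 11 (modify e.txt): modified={a.txt, d.txt, e.txt} staged={b.txt}
After op 12 (modify b.txt): modified={a.txt, b.txt, d.txt, e.txt} staged={b.txt}
After op 13 (modify c.txt): modified={a.txt, b.txt, c.txt, d.txt, e.txt} staged={b.txt}
After op 14 (modify f.txt): modified={a.txt, b.txt, c.txt, d.txt, e.txt, f.txt} staged={b.txt}
After op 15 (git reset h.txt): modified={a.txt, b.txt, c.txt, d.txt, e.txt, f.txt} staged={b.txt}
After op 16 (modify g.txt): modified={a.txt, b.txt, c.txt, d.txt, e.txt, f.txt, g.txt} staged={b.txt}
After op 17 (modify c.txt): modified={a.txt, b.txt, c.txt, d.txt, e.txt, f.txt, g.txt} staged={b.txt}
After op 18 (modify h.txt): modified={a.txt, b.txt, c.txt, d.txt, e.txt, f.txt, g.txt, h.txt} staged={b.txt}
After op 19 (git reset c.txt): modified={a.txt, b.txt, c.txt, d.txt, e.txt, f.txt, g.txt, h.txt} staged={b.txt}
After op 20 (git add b.txt): modified={a.txt, c.txt, d.txt, e.txt, f.txt, g.txt, h.txt} staged={b.txt}
After op 21 (git reset b.txt): modified={a.txt, b.txt, c.txt, d.txt, e.txt, f.txt, g.txt, h.txt} staged={none}
After op 22 (git add a.txt): modified={b.txt, c.txt, d.txt, e.txt, f.txt, g.txt, h.txt} staged={a.txt}
After op 23 (git commit): modified={b.txt, c.txt, d.txt, e.txt, f.txt, g.txt, h.txt} staged={none}
After op 24 (git add e.txt): modified={b.txt, c.txt, d.txt, f.txt, g.txt, h.txt} staged={e.txt}

Answer: b.txt, c.txt, d.txt, f.txt, g.txt, h.txt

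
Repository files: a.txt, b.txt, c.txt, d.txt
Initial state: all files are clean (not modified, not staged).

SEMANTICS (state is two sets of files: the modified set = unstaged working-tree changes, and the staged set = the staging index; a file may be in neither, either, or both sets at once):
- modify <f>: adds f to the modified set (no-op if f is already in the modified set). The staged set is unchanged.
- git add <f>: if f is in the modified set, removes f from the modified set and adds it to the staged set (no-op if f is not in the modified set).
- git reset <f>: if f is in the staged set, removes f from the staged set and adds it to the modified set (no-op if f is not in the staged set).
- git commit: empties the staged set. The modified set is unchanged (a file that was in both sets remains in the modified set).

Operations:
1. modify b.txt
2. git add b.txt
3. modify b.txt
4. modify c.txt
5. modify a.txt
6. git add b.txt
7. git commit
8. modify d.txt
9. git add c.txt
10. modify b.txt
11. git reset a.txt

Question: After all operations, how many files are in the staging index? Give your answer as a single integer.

Answer: 1

Derivation:
After op 1 (modify b.txt): modified={b.txt} staged={none}
After op 2 (git add b.txt): modified={none} staged={b.txt}
After op 3 (modify b.txt): modified={b.txt} staged={b.txt}
After op 4 (modify c.txt): modified={b.txt, c.txt} staged={b.txt}
After op 5 (modify a.txt): modified={a.txt, b.txt, c.txt} staged={b.txt}
After op 6 (git add b.txt): modified={a.txt, c.txt} staged={b.txt}
After op 7 (git commit): modified={a.txt, c.txt} staged={none}
After op 8 (modify d.txt): modified={a.txt, c.txt, d.txt} staged={none}
After op 9 (git add c.txt): modified={a.txt, d.txt} staged={c.txt}
After op 10 (modify b.txt): modified={a.txt, b.txt, d.txt} staged={c.txt}
After op 11 (git reset a.txt): modified={a.txt, b.txt, d.txt} staged={c.txt}
Final staged set: {c.txt} -> count=1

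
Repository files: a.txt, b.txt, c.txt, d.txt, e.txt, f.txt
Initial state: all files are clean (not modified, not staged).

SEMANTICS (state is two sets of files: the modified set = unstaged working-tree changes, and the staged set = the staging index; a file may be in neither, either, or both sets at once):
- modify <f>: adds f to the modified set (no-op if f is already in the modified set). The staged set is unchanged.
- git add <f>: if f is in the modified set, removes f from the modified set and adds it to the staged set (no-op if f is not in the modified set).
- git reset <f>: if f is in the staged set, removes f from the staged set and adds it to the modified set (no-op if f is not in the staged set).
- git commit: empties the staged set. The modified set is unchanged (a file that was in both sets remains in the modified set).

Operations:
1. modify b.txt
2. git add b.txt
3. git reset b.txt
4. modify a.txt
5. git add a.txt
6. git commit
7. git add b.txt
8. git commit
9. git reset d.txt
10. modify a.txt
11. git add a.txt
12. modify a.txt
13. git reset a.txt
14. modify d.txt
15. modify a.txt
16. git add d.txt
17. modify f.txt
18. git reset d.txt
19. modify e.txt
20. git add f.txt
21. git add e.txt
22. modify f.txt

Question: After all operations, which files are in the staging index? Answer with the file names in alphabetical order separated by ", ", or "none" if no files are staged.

After op 1 (modify b.txt): modified={b.txt} staged={none}
After op 2 (git add b.txt): modified={none} staged={b.txt}
After op 3 (git reset b.txt): modified={b.txt} staged={none}
After op 4 (modify a.txt): modified={a.txt, b.txt} staged={none}
After op 5 (git add a.txt): modified={b.txt} staged={a.txt}
After op 6 (git commit): modified={b.txt} staged={none}
After op 7 (git add b.txt): modified={none} staged={b.txt}
After op 8 (git commit): modified={none} staged={none}
After op 9 (git reset d.txt): modified={none} staged={none}
After op 10 (modify a.txt): modified={a.txt} staged={none}
After op 11 (git add a.txt): modified={none} staged={a.txt}
After op 12 (modify a.txt): modified={a.txt} staged={a.txt}
After op 13 (git reset a.txt): modified={a.txt} staged={none}
After op 14 (modify d.txt): modified={a.txt, d.txt} staged={none}
After op 15 (modify a.txt): modified={a.txt, d.txt} staged={none}
After op 16 (git add d.txt): modified={a.txt} staged={d.txt}
After op 17 (modify f.txt): modified={a.txt, f.txt} staged={d.txt}
After op 18 (git reset d.txt): modified={a.txt, d.txt, f.txt} staged={none}
After op 19 (modify e.txt): modified={a.txt, d.txt, e.txt, f.txt} staged={none}
After op 20 (git add f.txt): modified={a.txt, d.txt, e.txt} staged={f.txt}
After op 21 (git add e.txt): modified={a.txt, d.txt} staged={e.txt, f.txt}
After op 22 (modify f.txt): modified={a.txt, d.txt, f.txt} staged={e.txt, f.txt}

Answer: e.txt, f.txt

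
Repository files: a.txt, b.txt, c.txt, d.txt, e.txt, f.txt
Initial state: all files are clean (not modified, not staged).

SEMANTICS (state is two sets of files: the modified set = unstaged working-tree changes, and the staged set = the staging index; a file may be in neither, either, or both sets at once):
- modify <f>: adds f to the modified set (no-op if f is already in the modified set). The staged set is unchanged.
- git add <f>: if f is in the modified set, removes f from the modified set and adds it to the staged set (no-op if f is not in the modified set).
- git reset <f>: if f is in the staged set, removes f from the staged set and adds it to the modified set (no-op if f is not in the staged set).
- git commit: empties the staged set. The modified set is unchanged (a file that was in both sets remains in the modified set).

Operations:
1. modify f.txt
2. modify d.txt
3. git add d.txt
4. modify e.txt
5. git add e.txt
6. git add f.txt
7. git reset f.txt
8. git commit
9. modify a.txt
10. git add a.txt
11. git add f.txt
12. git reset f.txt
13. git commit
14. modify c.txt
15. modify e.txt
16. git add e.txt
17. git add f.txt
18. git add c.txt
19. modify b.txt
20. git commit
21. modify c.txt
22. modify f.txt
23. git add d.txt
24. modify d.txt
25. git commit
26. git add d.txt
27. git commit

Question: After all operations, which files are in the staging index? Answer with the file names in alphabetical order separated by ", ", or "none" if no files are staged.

After op 1 (modify f.txt): modified={f.txt} staged={none}
After op 2 (modify d.txt): modified={d.txt, f.txt} staged={none}
After op 3 (git add d.txt): modified={f.txt} staged={d.txt}
After op 4 (modify e.txt): modified={e.txt, f.txt} staged={d.txt}
After op 5 (git add e.txt): modified={f.txt} staged={d.txt, e.txt}
After op 6 (git add f.txt): modified={none} staged={d.txt, e.txt, f.txt}
After op 7 (git reset f.txt): modified={f.txt} staged={d.txt, e.txt}
After op 8 (git commit): modified={f.txt} staged={none}
After op 9 (modify a.txt): modified={a.txt, f.txt} staged={none}
After op 10 (git add a.txt): modified={f.txt} staged={a.txt}
After op 11 (git add f.txt): modified={none} staged={a.txt, f.txt}
After op 12 (git reset f.txt): modified={f.txt} staged={a.txt}
After op 13 (git commit): modified={f.txt} staged={none}
After op 14 (modify c.txt): modified={c.txt, f.txt} staged={none}
After op 15 (modify e.txt): modified={c.txt, e.txt, f.txt} staged={none}
After op 16 (git add e.txt): modified={c.txt, f.txt} staged={e.txt}
After op 17 (git add f.txt): modified={c.txt} staged={e.txt, f.txt}
After op 18 (git add c.txt): modified={none} staged={c.txt, e.txt, f.txt}
After op 19 (modify b.txt): modified={b.txt} staged={c.txt, e.txt, f.txt}
After op 20 (git commit): modified={b.txt} staged={none}
After op 21 (modify c.txt): modified={b.txt, c.txt} staged={none}
After op 22 (modify f.txt): modified={b.txt, c.txt, f.txt} staged={none}
After op 23 (git add d.txt): modified={b.txt, c.txt, f.txt} staged={none}
After op 24 (modify d.txt): modified={b.txt, c.txt, d.txt, f.txt} staged={none}
After op 25 (git commit): modified={b.txt, c.txt, d.txt, f.txt} staged={none}
After op 26 (git add d.txt): modified={b.txt, c.txt, f.txt} staged={d.txt}
After op 27 (git commit): modified={b.txt, c.txt, f.txt} staged={none}

Answer: none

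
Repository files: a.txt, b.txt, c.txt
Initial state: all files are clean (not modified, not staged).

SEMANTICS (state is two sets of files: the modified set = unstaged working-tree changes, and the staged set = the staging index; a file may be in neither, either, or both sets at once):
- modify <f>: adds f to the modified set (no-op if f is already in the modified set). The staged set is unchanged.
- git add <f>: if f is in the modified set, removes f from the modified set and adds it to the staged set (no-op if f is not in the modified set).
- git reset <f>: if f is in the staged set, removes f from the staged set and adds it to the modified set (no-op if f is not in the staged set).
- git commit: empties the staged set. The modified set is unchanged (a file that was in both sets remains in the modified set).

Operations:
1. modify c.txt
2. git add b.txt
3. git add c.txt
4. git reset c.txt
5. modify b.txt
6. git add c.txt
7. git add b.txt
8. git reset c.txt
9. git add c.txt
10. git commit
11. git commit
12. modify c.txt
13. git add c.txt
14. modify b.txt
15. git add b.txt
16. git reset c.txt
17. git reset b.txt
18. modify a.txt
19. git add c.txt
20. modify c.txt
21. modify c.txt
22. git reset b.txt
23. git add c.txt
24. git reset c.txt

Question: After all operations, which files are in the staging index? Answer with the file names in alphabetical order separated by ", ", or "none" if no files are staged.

Answer: none

Derivation:
After op 1 (modify c.txt): modified={c.txt} staged={none}
After op 2 (git add b.txt): modified={c.txt} staged={none}
After op 3 (git add c.txt): modified={none} staged={c.txt}
After op 4 (git reset c.txt): modified={c.txt} staged={none}
After op 5 (modify b.txt): modified={b.txt, c.txt} staged={none}
After op 6 (git add c.txt): modified={b.txt} staged={c.txt}
After op 7 (git add b.txt): modified={none} staged={b.txt, c.txt}
After op 8 (git reset c.txt): modified={c.txt} staged={b.txt}
After op 9 (git add c.txt): modified={none} staged={b.txt, c.txt}
After op 10 (git commit): modified={none} staged={none}
After op 11 (git commit): modified={none} staged={none}
After op 12 (modify c.txt): modified={c.txt} staged={none}
After op 13 (git add c.txt): modified={none} staged={c.txt}
After op 14 (modify b.txt): modified={b.txt} staged={c.txt}
After op 15 (git add b.txt): modified={none} staged={b.txt, c.txt}
After op 16 (git reset c.txt): modified={c.txt} staged={b.txt}
After op 17 (git reset b.txt): modified={b.txt, c.txt} staged={none}
After op 18 (modify a.txt): modified={a.txt, b.txt, c.txt} staged={none}
After op 19 (git add c.txt): modified={a.txt, b.txt} staged={c.txt}
After op 20 (modify c.txt): modified={a.txt, b.txt, c.txt} staged={c.txt}
After op 21 (modify c.txt): modified={a.txt, b.txt, c.txt} staged={c.txt}
After op 22 (git reset b.txt): modified={a.txt, b.txt, c.txt} staged={c.txt}
After op 23 (git add c.txt): modified={a.txt, b.txt} staged={c.txt}
After op 24 (git reset c.txt): modified={a.txt, b.txt, c.txt} staged={none}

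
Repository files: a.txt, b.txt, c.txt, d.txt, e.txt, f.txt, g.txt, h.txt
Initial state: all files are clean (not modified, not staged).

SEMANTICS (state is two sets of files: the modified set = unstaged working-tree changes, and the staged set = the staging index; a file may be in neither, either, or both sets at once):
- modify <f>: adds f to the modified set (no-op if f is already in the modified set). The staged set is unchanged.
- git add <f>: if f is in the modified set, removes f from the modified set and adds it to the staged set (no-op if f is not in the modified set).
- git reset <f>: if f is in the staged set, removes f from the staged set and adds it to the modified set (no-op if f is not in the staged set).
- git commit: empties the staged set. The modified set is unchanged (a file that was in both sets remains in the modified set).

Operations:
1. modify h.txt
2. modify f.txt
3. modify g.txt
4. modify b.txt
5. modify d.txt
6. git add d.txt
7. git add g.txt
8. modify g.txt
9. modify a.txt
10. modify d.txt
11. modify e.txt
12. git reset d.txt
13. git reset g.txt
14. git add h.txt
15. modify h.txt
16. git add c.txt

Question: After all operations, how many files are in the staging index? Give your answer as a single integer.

After op 1 (modify h.txt): modified={h.txt} staged={none}
After op 2 (modify f.txt): modified={f.txt, h.txt} staged={none}
After op 3 (modify g.txt): modified={f.txt, g.txt, h.txt} staged={none}
After op 4 (modify b.txt): modified={b.txt, f.txt, g.txt, h.txt} staged={none}
After op 5 (modify d.txt): modified={b.txt, d.txt, f.txt, g.txt, h.txt} staged={none}
After op 6 (git add d.txt): modified={b.txt, f.txt, g.txt, h.txt} staged={d.txt}
After op 7 (git add g.txt): modified={b.txt, f.txt, h.txt} staged={d.txt, g.txt}
After op 8 (modify g.txt): modified={b.txt, f.txt, g.txt, h.txt} staged={d.txt, g.txt}
After op 9 (modify a.txt): modified={a.txt, b.txt, f.txt, g.txt, h.txt} staged={d.txt, g.txt}
After op 10 (modify d.txt): modified={a.txt, b.txt, d.txt, f.txt, g.txt, h.txt} staged={d.txt, g.txt}
After op 11 (modify e.txt): modified={a.txt, b.txt, d.txt, e.txt, f.txt, g.txt, h.txt} staged={d.txt, g.txt}
After op 12 (git reset d.txt): modified={a.txt, b.txt, d.txt, e.txt, f.txt, g.txt, h.txt} staged={g.txt}
After op 13 (git reset g.txt): modified={a.txt, b.txt, d.txt, e.txt, f.txt, g.txt, h.txt} staged={none}
After op 14 (git add h.txt): modified={a.txt, b.txt, d.txt, e.txt, f.txt, g.txt} staged={h.txt}
After op 15 (modify h.txt): modified={a.txt, b.txt, d.txt, e.txt, f.txt, g.txt, h.txt} staged={h.txt}
After op 16 (git add c.txt): modified={a.txt, b.txt, d.txt, e.txt, f.txt, g.txt, h.txt} staged={h.txt}
Final staged set: {h.txt} -> count=1

Answer: 1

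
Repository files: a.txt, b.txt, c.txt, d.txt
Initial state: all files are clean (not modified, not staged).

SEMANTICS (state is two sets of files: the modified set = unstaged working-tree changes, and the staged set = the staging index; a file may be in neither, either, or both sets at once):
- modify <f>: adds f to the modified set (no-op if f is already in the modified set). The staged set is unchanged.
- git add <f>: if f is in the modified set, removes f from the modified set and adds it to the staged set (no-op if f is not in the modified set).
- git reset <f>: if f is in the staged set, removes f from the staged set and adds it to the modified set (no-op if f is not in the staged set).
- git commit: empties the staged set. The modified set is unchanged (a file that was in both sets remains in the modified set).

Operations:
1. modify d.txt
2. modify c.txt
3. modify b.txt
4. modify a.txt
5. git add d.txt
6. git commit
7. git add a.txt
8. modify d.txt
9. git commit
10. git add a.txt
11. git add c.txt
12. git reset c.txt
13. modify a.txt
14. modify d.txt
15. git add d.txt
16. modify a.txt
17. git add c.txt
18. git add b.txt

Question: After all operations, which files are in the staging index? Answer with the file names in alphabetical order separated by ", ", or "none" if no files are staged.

After op 1 (modify d.txt): modified={d.txt} staged={none}
After op 2 (modify c.txt): modified={c.txt, d.txt} staged={none}
After op 3 (modify b.txt): modified={b.txt, c.txt, d.txt} staged={none}
After op 4 (modify a.txt): modified={a.txt, b.txt, c.txt, d.txt} staged={none}
After op 5 (git add d.txt): modified={a.txt, b.txt, c.txt} staged={d.txt}
After op 6 (git commit): modified={a.txt, b.txt, c.txt} staged={none}
After op 7 (git add a.txt): modified={b.txt, c.txt} staged={a.txt}
After op 8 (modify d.txt): modified={b.txt, c.txt, d.txt} staged={a.txt}
After op 9 (git commit): modified={b.txt, c.txt, d.txt} staged={none}
After op 10 (git add a.txt): modified={b.txt, c.txt, d.txt} staged={none}
After op 11 (git add c.txt): modified={b.txt, d.txt} staged={c.txt}
After op 12 (git reset c.txt): modified={b.txt, c.txt, d.txt} staged={none}
After op 13 (modify a.txt): modified={a.txt, b.txt, c.txt, d.txt} staged={none}
After op 14 (modify d.txt): modified={a.txt, b.txt, c.txt, d.txt} staged={none}
After op 15 (git add d.txt): modified={a.txt, b.txt, c.txt} staged={d.txt}
After op 16 (modify a.txt): modified={a.txt, b.txt, c.txt} staged={d.txt}
After op 17 (git add c.txt): modified={a.txt, b.txt} staged={c.txt, d.txt}
After op 18 (git add b.txt): modified={a.txt} staged={b.txt, c.txt, d.txt}

Answer: b.txt, c.txt, d.txt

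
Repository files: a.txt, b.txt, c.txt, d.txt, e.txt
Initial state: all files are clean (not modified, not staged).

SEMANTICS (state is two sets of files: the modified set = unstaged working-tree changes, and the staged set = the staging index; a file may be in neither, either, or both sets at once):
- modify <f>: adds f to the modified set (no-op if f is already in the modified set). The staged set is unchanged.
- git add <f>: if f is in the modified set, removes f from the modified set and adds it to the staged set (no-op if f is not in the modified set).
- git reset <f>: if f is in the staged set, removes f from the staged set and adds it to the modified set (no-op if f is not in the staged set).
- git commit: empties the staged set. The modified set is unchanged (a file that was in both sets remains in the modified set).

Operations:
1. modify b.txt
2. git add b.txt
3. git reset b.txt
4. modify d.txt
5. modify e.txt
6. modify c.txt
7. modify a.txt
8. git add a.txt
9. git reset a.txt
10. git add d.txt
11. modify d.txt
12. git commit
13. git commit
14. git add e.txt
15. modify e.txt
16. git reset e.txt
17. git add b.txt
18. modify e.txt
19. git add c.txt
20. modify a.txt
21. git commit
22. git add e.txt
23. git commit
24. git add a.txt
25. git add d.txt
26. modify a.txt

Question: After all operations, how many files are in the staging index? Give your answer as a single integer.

After op 1 (modify b.txt): modified={b.txt} staged={none}
After op 2 (git add b.txt): modified={none} staged={b.txt}
After op 3 (git reset b.txt): modified={b.txt} staged={none}
After op 4 (modify d.txt): modified={b.txt, d.txt} staged={none}
After op 5 (modify e.txt): modified={b.txt, d.txt, e.txt} staged={none}
After op 6 (modify c.txt): modified={b.txt, c.txt, d.txt, e.txt} staged={none}
After op 7 (modify a.txt): modified={a.txt, b.txt, c.txt, d.txt, e.txt} staged={none}
After op 8 (git add a.txt): modified={b.txt, c.txt, d.txt, e.txt} staged={a.txt}
After op 9 (git reset a.txt): modified={a.txt, b.txt, c.txt, d.txt, e.txt} staged={none}
After op 10 (git add d.txt): modified={a.txt, b.txt, c.txt, e.txt} staged={d.txt}
After op 11 (modify d.txt): modified={a.txt, b.txt, c.txt, d.txt, e.txt} staged={d.txt}
After op 12 (git commit): modified={a.txt, b.txt, c.txt, d.txt, e.txt} staged={none}
After op 13 (git commit): modified={a.txt, b.txt, c.txt, d.txt, e.txt} staged={none}
After op 14 (git add e.txt): modified={a.txt, b.txt, c.txt, d.txt} staged={e.txt}
After op 15 (modify e.txt): modified={a.txt, b.txt, c.txt, d.txt, e.txt} staged={e.txt}
After op 16 (git reset e.txt): modified={a.txt, b.txt, c.txt, d.txt, e.txt} staged={none}
After op 17 (git add b.txt): modified={a.txt, c.txt, d.txt, e.txt} staged={b.txt}
After op 18 (modify e.txt): modified={a.txt, c.txt, d.txt, e.txt} staged={b.txt}
After op 19 (git add c.txt): modified={a.txt, d.txt, e.txt} staged={b.txt, c.txt}
After op 20 (modify a.txt): modified={a.txt, d.txt, e.txt} staged={b.txt, c.txt}
After op 21 (git commit): modified={a.txt, d.txt, e.txt} staged={none}
After op 22 (git add e.txt): modified={a.txt, d.txt} staged={e.txt}
After op 23 (git commit): modified={a.txt, d.txt} staged={none}
After op 24 (git add a.txt): modified={d.txt} staged={a.txt}
After op 25 (git add d.txt): modified={none} staged={a.txt, d.txt}
After op 26 (modify a.txt): modified={a.txt} staged={a.txt, d.txt}
Final staged set: {a.txt, d.txt} -> count=2

Answer: 2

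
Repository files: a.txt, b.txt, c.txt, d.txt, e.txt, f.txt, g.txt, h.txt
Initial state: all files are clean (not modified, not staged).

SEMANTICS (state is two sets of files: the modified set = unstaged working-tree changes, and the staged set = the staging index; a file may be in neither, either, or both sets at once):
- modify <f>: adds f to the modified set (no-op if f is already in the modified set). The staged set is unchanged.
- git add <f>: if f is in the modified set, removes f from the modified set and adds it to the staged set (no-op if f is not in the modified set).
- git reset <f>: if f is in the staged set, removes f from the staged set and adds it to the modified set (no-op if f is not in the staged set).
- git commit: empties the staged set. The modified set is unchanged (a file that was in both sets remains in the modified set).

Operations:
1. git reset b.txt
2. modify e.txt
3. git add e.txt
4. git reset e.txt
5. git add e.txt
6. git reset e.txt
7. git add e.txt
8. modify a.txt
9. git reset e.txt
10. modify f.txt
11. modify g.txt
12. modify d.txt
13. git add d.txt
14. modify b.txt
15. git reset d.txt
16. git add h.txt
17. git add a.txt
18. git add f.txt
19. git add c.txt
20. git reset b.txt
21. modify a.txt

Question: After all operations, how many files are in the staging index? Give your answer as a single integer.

After op 1 (git reset b.txt): modified={none} staged={none}
After op 2 (modify e.txt): modified={e.txt} staged={none}
After op 3 (git add e.txt): modified={none} staged={e.txt}
After op 4 (git reset e.txt): modified={e.txt} staged={none}
After op 5 (git add e.txt): modified={none} staged={e.txt}
After op 6 (git reset e.txt): modified={e.txt} staged={none}
After op 7 (git add e.txt): modified={none} staged={e.txt}
After op 8 (modify a.txt): modified={a.txt} staged={e.txt}
After op 9 (git reset e.txt): modified={a.txt, e.txt} staged={none}
After op 10 (modify f.txt): modified={a.txt, e.txt, f.txt} staged={none}
After op 11 (modify g.txt): modified={a.txt, e.txt, f.txt, g.txt} staged={none}
After op 12 (modify d.txt): modified={a.txt, d.txt, e.txt, f.txt, g.txt} staged={none}
After op 13 (git add d.txt): modified={a.txt, e.txt, f.txt, g.txt} staged={d.txt}
After op 14 (modify b.txt): modified={a.txt, b.txt, e.txt, f.txt, g.txt} staged={d.txt}
After op 15 (git reset d.txt): modified={a.txt, b.txt, d.txt, e.txt, f.txt, g.txt} staged={none}
After op 16 (git add h.txt): modified={a.txt, b.txt, d.txt, e.txt, f.txt, g.txt} staged={none}
After op 17 (git add a.txt): modified={b.txt, d.txt, e.txt, f.txt, g.txt} staged={a.txt}
After op 18 (git add f.txt): modified={b.txt, d.txt, e.txt, g.txt} staged={a.txt, f.txt}
After op 19 (git add c.txt): modified={b.txt, d.txt, e.txt, g.txt} staged={a.txt, f.txt}
After op 20 (git reset b.txt): modified={b.txt, d.txt, e.txt, g.txt} staged={a.txt, f.txt}
After op 21 (modify a.txt): modified={a.txt, b.txt, d.txt, e.txt, g.txt} staged={a.txt, f.txt}
Final staged set: {a.txt, f.txt} -> count=2

Answer: 2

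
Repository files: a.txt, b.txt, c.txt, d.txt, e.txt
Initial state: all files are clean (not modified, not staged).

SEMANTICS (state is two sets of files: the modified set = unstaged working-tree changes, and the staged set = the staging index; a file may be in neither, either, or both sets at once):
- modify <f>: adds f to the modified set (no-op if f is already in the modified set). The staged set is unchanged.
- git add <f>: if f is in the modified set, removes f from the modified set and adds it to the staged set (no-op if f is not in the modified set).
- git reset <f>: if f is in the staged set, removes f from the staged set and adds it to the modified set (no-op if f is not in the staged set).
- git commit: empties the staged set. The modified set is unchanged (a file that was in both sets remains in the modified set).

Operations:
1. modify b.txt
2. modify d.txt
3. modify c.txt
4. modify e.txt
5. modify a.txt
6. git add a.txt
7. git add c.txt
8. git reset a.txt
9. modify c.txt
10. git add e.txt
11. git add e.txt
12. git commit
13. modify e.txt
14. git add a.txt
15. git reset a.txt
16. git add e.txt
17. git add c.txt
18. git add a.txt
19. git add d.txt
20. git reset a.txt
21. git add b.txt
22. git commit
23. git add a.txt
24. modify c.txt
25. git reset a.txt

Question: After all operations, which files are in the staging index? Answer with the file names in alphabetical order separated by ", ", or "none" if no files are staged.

After op 1 (modify b.txt): modified={b.txt} staged={none}
After op 2 (modify d.txt): modified={b.txt, d.txt} staged={none}
After op 3 (modify c.txt): modified={b.txt, c.txt, d.txt} staged={none}
After op 4 (modify e.txt): modified={b.txt, c.txt, d.txt, e.txt} staged={none}
After op 5 (modify a.txt): modified={a.txt, b.txt, c.txt, d.txt, e.txt} staged={none}
After op 6 (git add a.txt): modified={b.txt, c.txt, d.txt, e.txt} staged={a.txt}
After op 7 (git add c.txt): modified={b.txt, d.txt, e.txt} staged={a.txt, c.txt}
After op 8 (git reset a.txt): modified={a.txt, b.txt, d.txt, e.txt} staged={c.txt}
After op 9 (modify c.txt): modified={a.txt, b.txt, c.txt, d.txt, e.txt} staged={c.txt}
After op 10 (git add e.txt): modified={a.txt, b.txt, c.txt, d.txt} staged={c.txt, e.txt}
After op 11 (git add e.txt): modified={a.txt, b.txt, c.txt, d.txt} staged={c.txt, e.txt}
After op 12 (git commit): modified={a.txt, b.txt, c.txt, d.txt} staged={none}
After op 13 (modify e.txt): modified={a.txt, b.txt, c.txt, d.txt, e.txt} staged={none}
After op 14 (git add a.txt): modified={b.txt, c.txt, d.txt, e.txt} staged={a.txt}
After op 15 (git reset a.txt): modified={a.txt, b.txt, c.txt, d.txt, e.txt} staged={none}
After op 16 (git add e.txt): modified={a.txt, b.txt, c.txt, d.txt} staged={e.txt}
After op 17 (git add c.txt): modified={a.txt, b.txt, d.txt} staged={c.txt, e.txt}
After op 18 (git add a.txt): modified={b.txt, d.txt} staged={a.txt, c.txt, e.txt}
After op 19 (git add d.txt): modified={b.txt} staged={a.txt, c.txt, d.txt, e.txt}
After op 20 (git reset a.txt): modified={a.txt, b.txt} staged={c.txt, d.txt, e.txt}
After op 21 (git add b.txt): modified={a.txt} staged={b.txt, c.txt, d.txt, e.txt}
After op 22 (git commit): modified={a.txt} staged={none}
After op 23 (git add a.txt): modified={none} staged={a.txt}
After op 24 (modify c.txt): modified={c.txt} staged={a.txt}
After op 25 (git reset a.txt): modified={a.txt, c.txt} staged={none}

Answer: none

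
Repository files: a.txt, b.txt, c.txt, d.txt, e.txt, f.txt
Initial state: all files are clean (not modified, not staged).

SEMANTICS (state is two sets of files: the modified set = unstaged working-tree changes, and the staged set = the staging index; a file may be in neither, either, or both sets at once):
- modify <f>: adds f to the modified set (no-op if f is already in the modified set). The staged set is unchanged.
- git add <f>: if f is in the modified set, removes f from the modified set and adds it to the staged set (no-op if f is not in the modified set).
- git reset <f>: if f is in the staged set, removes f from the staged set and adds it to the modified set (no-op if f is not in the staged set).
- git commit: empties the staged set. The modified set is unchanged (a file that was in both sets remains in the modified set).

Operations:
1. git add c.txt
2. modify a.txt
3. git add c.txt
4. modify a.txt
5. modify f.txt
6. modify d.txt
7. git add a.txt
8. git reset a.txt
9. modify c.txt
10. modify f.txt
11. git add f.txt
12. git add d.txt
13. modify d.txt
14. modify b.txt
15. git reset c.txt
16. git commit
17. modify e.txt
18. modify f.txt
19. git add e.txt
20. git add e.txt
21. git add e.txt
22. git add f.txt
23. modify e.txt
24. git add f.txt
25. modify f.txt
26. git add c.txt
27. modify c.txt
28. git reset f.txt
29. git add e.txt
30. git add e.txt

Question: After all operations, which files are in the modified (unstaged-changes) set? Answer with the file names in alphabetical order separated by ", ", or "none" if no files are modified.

After op 1 (git add c.txt): modified={none} staged={none}
After op 2 (modify a.txt): modified={a.txt} staged={none}
After op 3 (git add c.txt): modified={a.txt} staged={none}
After op 4 (modify a.txt): modified={a.txt} staged={none}
After op 5 (modify f.txt): modified={a.txt, f.txt} staged={none}
After op 6 (modify d.txt): modified={a.txt, d.txt, f.txt} staged={none}
After op 7 (git add a.txt): modified={d.txt, f.txt} staged={a.txt}
After op 8 (git reset a.txt): modified={a.txt, d.txt, f.txt} staged={none}
After op 9 (modify c.txt): modified={a.txt, c.txt, d.txt, f.txt} staged={none}
After op 10 (modify f.txt): modified={a.txt, c.txt, d.txt, f.txt} staged={none}
After op 11 (git add f.txt): modified={a.txt, c.txt, d.txt} staged={f.txt}
After op 12 (git add d.txt): modified={a.txt, c.txt} staged={d.txt, f.txt}
After op 13 (modify d.txt): modified={a.txt, c.txt, d.txt} staged={d.txt, f.txt}
After op 14 (modify b.txt): modified={a.txt, b.txt, c.txt, d.txt} staged={d.txt, f.txt}
After op 15 (git reset c.txt): modified={a.txt, b.txt, c.txt, d.txt} staged={d.txt, f.txt}
After op 16 (git commit): modified={a.txt, b.txt, c.txt, d.txt} staged={none}
After op 17 (modify e.txt): modified={a.txt, b.txt, c.txt, d.txt, e.txt} staged={none}
After op 18 (modify f.txt): modified={a.txt, b.txt, c.txt, d.txt, e.txt, f.txt} staged={none}
After op 19 (git add e.txt): modified={a.txt, b.txt, c.txt, d.txt, f.txt} staged={e.txt}
After op 20 (git add e.txt): modified={a.txt, b.txt, c.txt, d.txt, f.txt} staged={e.txt}
After op 21 (git add e.txt): modified={a.txt, b.txt, c.txt, d.txt, f.txt} staged={e.txt}
After op 22 (git add f.txt): modified={a.txt, b.txt, c.txt, d.txt} staged={e.txt, f.txt}
After op 23 (modify e.txt): modified={a.txt, b.txt, c.txt, d.txt, e.txt} staged={e.txt, f.txt}
After op 24 (git add f.txt): modified={a.txt, b.txt, c.txt, d.txt, e.txt} staged={e.txt, f.txt}
After op 25 (modify f.txt): modified={a.txt, b.txt, c.txt, d.txt, e.txt, f.txt} staged={e.txt, f.txt}
After op 26 (git add c.txt): modified={a.txt, b.txt, d.txt, e.txt, f.txt} staged={c.txt, e.txt, f.txt}
After op 27 (modify c.txt): modified={a.txt, b.txt, c.txt, d.txt, e.txt, f.txt} staged={c.txt, e.txt, f.txt}
After op 28 (git reset f.txt): modified={a.txt, b.txt, c.txt, d.txt, e.txt, f.txt} staged={c.txt, e.txt}
After op 29 (git add e.txt): modified={a.txt, b.txt, c.txt, d.txt, f.txt} staged={c.txt, e.txt}
After op 30 (git add e.txt): modified={a.txt, b.txt, c.txt, d.txt, f.txt} staged={c.txt, e.txt}

Answer: a.txt, b.txt, c.txt, d.txt, f.txt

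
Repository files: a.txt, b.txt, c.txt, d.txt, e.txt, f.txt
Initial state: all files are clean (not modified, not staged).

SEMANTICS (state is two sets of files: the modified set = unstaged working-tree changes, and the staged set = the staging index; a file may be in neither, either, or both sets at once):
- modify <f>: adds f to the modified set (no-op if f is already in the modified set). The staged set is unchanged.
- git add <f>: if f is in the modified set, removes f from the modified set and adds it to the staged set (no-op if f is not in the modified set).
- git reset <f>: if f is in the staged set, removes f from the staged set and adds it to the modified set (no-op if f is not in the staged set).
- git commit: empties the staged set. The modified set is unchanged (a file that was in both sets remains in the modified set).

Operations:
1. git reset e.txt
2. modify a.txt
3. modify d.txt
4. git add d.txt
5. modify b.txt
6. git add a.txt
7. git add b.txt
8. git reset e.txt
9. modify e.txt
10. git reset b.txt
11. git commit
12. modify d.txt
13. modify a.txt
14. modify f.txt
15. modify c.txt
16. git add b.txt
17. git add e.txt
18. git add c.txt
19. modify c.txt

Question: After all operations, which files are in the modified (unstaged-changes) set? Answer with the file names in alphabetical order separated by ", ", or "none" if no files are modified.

Answer: a.txt, c.txt, d.txt, f.txt

Derivation:
After op 1 (git reset e.txt): modified={none} staged={none}
After op 2 (modify a.txt): modified={a.txt} staged={none}
After op 3 (modify d.txt): modified={a.txt, d.txt} staged={none}
After op 4 (git add d.txt): modified={a.txt} staged={d.txt}
After op 5 (modify b.txt): modified={a.txt, b.txt} staged={d.txt}
After op 6 (git add a.txt): modified={b.txt} staged={a.txt, d.txt}
After op 7 (git add b.txt): modified={none} staged={a.txt, b.txt, d.txt}
After op 8 (git reset e.txt): modified={none} staged={a.txt, b.txt, d.txt}
After op 9 (modify e.txt): modified={e.txt} staged={a.txt, b.txt, d.txt}
After op 10 (git reset b.txt): modified={b.txt, e.txt} staged={a.txt, d.txt}
After op 11 (git commit): modified={b.txt, e.txt} staged={none}
After op 12 (modify d.txt): modified={b.txt, d.txt, e.txt} staged={none}
After op 13 (modify a.txt): modified={a.txt, b.txt, d.txt, e.txt} staged={none}
After op 14 (modify f.txt): modified={a.txt, b.txt, d.txt, e.txt, f.txt} staged={none}
After op 15 (modify c.txt): modified={a.txt, b.txt, c.txt, d.txt, e.txt, f.txt} staged={none}
After op 16 (git add b.txt): modified={a.txt, c.txt, d.txt, e.txt, f.txt} staged={b.txt}
After op 17 (git add e.txt): modified={a.txt, c.txt, d.txt, f.txt} staged={b.txt, e.txt}
After op 18 (git add c.txt): modified={a.txt, d.txt, f.txt} staged={b.txt, c.txt, e.txt}
After op 19 (modify c.txt): modified={a.txt, c.txt, d.txt, f.txt} staged={b.txt, c.txt, e.txt}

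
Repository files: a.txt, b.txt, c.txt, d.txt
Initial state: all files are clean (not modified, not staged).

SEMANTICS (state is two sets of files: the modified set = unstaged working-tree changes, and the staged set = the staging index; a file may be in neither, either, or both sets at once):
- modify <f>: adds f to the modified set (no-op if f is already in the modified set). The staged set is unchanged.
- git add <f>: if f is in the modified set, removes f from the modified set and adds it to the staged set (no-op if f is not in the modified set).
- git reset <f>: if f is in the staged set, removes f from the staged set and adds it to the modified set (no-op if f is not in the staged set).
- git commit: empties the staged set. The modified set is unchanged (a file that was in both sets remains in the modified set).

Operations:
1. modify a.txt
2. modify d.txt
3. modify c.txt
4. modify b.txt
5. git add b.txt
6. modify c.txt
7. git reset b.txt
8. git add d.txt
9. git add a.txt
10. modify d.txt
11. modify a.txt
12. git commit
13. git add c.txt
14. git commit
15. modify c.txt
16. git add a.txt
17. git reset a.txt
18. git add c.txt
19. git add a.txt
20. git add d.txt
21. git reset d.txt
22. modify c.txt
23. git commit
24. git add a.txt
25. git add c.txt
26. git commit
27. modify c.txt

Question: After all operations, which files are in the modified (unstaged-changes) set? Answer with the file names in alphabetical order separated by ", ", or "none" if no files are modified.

After op 1 (modify a.txt): modified={a.txt} staged={none}
After op 2 (modify d.txt): modified={a.txt, d.txt} staged={none}
After op 3 (modify c.txt): modified={a.txt, c.txt, d.txt} staged={none}
After op 4 (modify b.txt): modified={a.txt, b.txt, c.txt, d.txt} staged={none}
After op 5 (git add b.txt): modified={a.txt, c.txt, d.txt} staged={b.txt}
After op 6 (modify c.txt): modified={a.txt, c.txt, d.txt} staged={b.txt}
After op 7 (git reset b.txt): modified={a.txt, b.txt, c.txt, d.txt} staged={none}
After op 8 (git add d.txt): modified={a.txt, b.txt, c.txt} staged={d.txt}
After op 9 (git add a.txt): modified={b.txt, c.txt} staged={a.txt, d.txt}
After op 10 (modify d.txt): modified={b.txt, c.txt, d.txt} staged={a.txt, d.txt}
After op 11 (modify a.txt): modified={a.txt, b.txt, c.txt, d.txt} staged={a.txt, d.txt}
After op 12 (git commit): modified={a.txt, b.txt, c.txt, d.txt} staged={none}
After op 13 (git add c.txt): modified={a.txt, b.txt, d.txt} staged={c.txt}
After op 14 (git commit): modified={a.txt, b.txt, d.txt} staged={none}
After op 15 (modify c.txt): modified={a.txt, b.txt, c.txt, d.txt} staged={none}
After op 16 (git add a.txt): modified={b.txt, c.txt, d.txt} staged={a.txt}
After op 17 (git reset a.txt): modified={a.txt, b.txt, c.txt, d.txt} staged={none}
After op 18 (git add c.txt): modified={a.txt, b.txt, d.txt} staged={c.txt}
After op 19 (git add a.txt): modified={b.txt, d.txt} staged={a.txt, c.txt}
After op 20 (git add d.txt): modified={b.txt} staged={a.txt, c.txt, d.txt}
After op 21 (git reset d.txt): modified={b.txt, d.txt} staged={a.txt, c.txt}
After op 22 (modify c.txt): modified={b.txt, c.txt, d.txt} staged={a.txt, c.txt}
After op 23 (git commit): modified={b.txt, c.txt, d.txt} staged={none}
After op 24 (git add a.txt): modified={b.txt, c.txt, d.txt} staged={none}
After op 25 (git add c.txt): modified={b.txt, d.txt} staged={c.txt}
After op 26 (git commit): modified={b.txt, d.txt} staged={none}
After op 27 (modify c.txt): modified={b.txt, c.txt, d.txt} staged={none}

Answer: b.txt, c.txt, d.txt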